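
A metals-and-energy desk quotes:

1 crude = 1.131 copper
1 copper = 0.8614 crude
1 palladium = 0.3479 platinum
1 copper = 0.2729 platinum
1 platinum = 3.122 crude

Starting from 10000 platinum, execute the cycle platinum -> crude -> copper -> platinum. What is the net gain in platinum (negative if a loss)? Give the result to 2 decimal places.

-363.95

10000 platinum × 3.122 = 31220 crude
31220 crude × 1.131 = 35309.82 copper
35309.82 copper × 0.2729 = 9636.049878 platinum
Net change: 9636.049878 − 10000 = -363.950122 platinum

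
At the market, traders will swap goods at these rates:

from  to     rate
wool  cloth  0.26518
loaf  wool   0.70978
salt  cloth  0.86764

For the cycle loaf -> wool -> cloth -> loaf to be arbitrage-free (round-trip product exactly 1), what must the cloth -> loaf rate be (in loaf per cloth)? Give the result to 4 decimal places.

Known legs of the cycle: 0.70978 × 0.26518 = 0.1882194604
For no arbitrage the full-cycle product must be 1, so the missing rate is 1 / 0.1882194604 ≈ 5.312947.

5.3129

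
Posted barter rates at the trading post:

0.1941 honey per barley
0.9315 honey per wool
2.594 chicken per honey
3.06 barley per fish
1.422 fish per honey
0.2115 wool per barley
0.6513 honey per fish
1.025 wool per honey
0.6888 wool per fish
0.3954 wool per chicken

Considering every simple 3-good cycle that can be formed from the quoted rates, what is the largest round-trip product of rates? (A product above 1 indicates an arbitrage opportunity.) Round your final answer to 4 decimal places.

0.9554

chicken→wool→honey→chicken: 0.3954 × 0.9315 × 2.594 = 0.95541
fish→wool→honey→fish: 0.6888 × 0.9315 × 1.422 = 0.91238
fish→barley→honey→fish: 3.06 × 0.1941 × 1.422 = 0.84459
Maximum is chicken→wool→honey→chicken at 0.9554; no arbitrage — every cycle loses value.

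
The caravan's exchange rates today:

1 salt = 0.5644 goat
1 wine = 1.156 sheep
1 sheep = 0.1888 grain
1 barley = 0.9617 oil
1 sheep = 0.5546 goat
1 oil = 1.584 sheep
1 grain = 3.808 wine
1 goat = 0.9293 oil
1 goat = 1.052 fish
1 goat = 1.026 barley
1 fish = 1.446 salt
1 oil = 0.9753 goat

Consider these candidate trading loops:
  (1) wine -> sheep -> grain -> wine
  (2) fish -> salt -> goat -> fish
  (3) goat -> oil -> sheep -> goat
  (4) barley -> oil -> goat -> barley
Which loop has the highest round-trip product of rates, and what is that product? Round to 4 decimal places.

0.9623

(1) 1.156 × 0.1888 × 3.808 = 0.83111
(2) 1.446 × 0.5644 × 1.052 = 0.85856
(3) 0.9293 × 1.584 × 0.5546 = 0.81638
(4) 0.9617 × 0.9753 × 1.026 = 0.96233
Highest is cycle (4) at 0.9623 (≤1, no arbitrage).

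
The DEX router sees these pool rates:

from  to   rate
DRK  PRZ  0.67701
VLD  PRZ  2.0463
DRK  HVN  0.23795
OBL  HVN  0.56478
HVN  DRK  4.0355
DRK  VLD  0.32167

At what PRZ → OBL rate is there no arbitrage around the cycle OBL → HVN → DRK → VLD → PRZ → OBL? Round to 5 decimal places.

Known legs of the cycle: 0.56478 × 4.0355 × 0.32167 × 2.0463 = 1.50022543417124049
For no arbitrage the full-cycle product must be 1, so the missing rate is 1 / 1.50022543417124049 ≈ 0.6665665.

0.66657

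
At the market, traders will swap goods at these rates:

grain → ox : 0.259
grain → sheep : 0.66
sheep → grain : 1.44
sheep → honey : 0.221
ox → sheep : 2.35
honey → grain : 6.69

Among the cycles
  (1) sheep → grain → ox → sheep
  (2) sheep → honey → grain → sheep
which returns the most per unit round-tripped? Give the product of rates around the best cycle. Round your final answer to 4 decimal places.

0.9758

(1) 1.44 × 0.259 × 2.35 = 0.87646
(2) 0.221 × 6.69 × 0.66 = 0.97580
Highest is cycle (2) at 0.9758 (≤1, no arbitrage).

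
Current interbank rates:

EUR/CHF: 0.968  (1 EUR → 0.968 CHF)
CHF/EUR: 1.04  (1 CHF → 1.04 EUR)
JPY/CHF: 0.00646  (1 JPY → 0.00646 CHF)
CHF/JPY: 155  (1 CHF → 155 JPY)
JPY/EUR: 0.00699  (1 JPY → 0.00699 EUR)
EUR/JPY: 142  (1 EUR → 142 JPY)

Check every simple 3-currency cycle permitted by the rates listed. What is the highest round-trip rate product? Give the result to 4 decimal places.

CHF→JPY→EUR→CHF: 155 × 0.00699 × 0.968 = 1.04878
CHF→EUR→JPY→CHF: 1.04 × 142 × 0.00646 = 0.95401
Maximum is CHF→JPY→EUR→CHF at 1.0488; arbitrage exists.

1.0488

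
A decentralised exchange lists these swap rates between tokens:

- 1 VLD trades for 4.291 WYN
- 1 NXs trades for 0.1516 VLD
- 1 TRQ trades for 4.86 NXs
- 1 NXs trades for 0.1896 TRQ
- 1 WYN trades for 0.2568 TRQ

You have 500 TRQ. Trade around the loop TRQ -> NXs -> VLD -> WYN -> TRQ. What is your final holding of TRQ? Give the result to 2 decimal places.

500 TRQ × 4.86 = 2430 NXs
2430 NXs × 0.1516 = 368.388 VLD
368.388 VLD × 4.291 = 1580.752908 WYN
1580.752908 WYN × 0.2568 = 405.9373467744 TRQ

405.94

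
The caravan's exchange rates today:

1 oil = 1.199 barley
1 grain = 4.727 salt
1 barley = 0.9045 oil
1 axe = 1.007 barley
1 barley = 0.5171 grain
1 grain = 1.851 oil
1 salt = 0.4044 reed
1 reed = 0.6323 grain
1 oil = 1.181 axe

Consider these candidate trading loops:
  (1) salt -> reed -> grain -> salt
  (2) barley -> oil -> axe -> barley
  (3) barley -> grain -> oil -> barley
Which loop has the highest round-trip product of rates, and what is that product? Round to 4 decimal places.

(1) 0.4044 × 0.6323 × 4.727 = 1.20870
(2) 0.9045 × 1.181 × 1.007 = 1.07569
(3) 0.5171 × 1.851 × 1.199 = 1.14763
Highest is cycle (1) at 1.2087 (>1, arbitrage).

1.2087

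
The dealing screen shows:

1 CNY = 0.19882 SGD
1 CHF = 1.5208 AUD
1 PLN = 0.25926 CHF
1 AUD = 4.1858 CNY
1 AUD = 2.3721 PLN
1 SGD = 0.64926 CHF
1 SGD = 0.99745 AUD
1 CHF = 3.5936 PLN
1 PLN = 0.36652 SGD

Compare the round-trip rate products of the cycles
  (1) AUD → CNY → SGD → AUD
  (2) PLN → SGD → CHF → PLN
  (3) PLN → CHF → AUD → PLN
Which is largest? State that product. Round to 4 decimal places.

0.9353

(1) 4.1858 × 0.19882 × 0.99745 = 0.83010
(2) 0.36652 × 0.64926 × 3.5936 = 0.85516
(3) 0.25926 × 1.5208 × 2.3721 = 0.93528
Highest is cycle (3) at 0.9353 (≤1, no arbitrage).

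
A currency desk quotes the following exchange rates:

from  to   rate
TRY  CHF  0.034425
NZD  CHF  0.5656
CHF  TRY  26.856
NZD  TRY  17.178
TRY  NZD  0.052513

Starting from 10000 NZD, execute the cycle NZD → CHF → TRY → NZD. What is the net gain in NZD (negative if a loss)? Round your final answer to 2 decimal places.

10000 NZD × 0.5656 = 5656 CHF
5656 CHF × 26.856 = 151897.536 TRY
151897.536 TRY × 0.052513 = 7976.595307968 NZD
Net change: 7976.595307968 − 10000 = -2023.404692032 NZD

-2023.40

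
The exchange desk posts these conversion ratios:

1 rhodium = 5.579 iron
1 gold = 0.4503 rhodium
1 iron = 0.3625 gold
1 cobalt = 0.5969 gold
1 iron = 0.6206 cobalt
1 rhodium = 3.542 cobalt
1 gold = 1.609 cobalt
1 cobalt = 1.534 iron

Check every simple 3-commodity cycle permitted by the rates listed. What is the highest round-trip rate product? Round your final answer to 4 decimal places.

gold→rhodium→cobalt→gold: 0.4503 × 3.542 × 0.5969 = 0.95203
gold→rhodium→iron→gold: 0.4503 × 5.579 × 0.3625 = 0.91068
gold→cobalt→iron→gold: 1.609 × 1.534 × 0.3625 = 0.89472
Maximum is gold→rhodium→cobalt→gold at 0.9520; no arbitrage — every cycle loses value.

0.9520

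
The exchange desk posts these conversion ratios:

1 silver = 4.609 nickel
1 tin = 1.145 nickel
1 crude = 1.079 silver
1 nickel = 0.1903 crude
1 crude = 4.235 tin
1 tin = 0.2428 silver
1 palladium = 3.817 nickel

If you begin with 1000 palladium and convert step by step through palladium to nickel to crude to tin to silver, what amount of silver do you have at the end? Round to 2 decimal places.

746.90

1000 palladium × 3.817 = 3817 nickel
3817 nickel × 0.1903 = 726.3751 crude
726.3751 crude × 4.235 = 3076.1985485 tin
3076.1985485 tin × 0.2428 = 746.9010075758 silver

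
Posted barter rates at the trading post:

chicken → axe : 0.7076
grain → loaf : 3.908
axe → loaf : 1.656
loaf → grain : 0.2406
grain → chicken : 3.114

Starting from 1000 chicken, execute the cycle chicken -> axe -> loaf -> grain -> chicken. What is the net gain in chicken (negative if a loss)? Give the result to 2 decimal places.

-122.06

1000 chicken × 0.7076 = 707.6 axe
707.6 axe × 1.656 = 1171.7856 loaf
1171.7856 loaf × 0.2406 = 281.93161536 grain
281.93161536 grain × 3.114 = 877.93505023104 chicken
Net change: 877.93505023104 − 1000 = -122.06494976896 chicken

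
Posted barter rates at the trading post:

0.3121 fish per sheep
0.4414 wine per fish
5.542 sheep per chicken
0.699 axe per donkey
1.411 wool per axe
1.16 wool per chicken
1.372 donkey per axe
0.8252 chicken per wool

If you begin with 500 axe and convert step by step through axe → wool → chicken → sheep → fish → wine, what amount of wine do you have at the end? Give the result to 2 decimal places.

444.48

500 axe × 1.411 = 705.5 wool
705.5 wool × 0.8252 = 582.1786 chicken
582.1786 chicken × 5.542 = 3226.4338012 sheep
3226.4338012 sheep × 0.3121 = 1006.96998935452 fish
1006.96998935452 fish × 0.4414 = 444.476553301085128 wine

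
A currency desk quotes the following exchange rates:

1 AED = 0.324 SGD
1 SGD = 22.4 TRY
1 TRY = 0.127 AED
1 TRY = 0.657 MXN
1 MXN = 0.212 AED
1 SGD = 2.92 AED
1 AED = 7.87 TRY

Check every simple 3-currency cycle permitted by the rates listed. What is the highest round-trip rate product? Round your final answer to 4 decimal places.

1.0962

AED→TRY→MXN→AED: 7.87 × 0.657 × 0.212 = 1.09617
SGD→TRY→AED→SGD: 22.4 × 0.127 × 0.324 = 0.92172
Maximum is AED→TRY→MXN→AED at 1.0962; arbitrage exists.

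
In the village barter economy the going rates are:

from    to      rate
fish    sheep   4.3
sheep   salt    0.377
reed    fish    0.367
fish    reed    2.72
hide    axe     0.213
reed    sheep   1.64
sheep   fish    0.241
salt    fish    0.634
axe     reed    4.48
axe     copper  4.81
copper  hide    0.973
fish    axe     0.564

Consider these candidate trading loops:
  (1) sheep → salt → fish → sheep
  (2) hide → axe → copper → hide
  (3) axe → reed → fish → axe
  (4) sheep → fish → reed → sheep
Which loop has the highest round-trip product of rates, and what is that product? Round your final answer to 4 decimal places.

(1) 0.377 × 0.634 × 4.3 = 1.02778
(2) 0.213 × 4.81 × 0.973 = 0.99687
(3) 4.48 × 0.367 × 0.564 = 0.92731
(4) 0.241 × 2.72 × 1.64 = 1.07505
Highest is cycle (4) at 1.0751 (>1, arbitrage).

1.0751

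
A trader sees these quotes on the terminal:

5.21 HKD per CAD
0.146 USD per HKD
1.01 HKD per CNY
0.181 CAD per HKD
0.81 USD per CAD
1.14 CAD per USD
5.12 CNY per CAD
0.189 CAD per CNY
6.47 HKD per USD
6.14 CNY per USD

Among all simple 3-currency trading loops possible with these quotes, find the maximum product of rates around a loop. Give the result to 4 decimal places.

CAD→USD→HKD→CAD: 0.81 × 6.47 × 0.181 = 0.94857
CAD→USD→CNY→CAD: 0.81 × 6.14 × 0.189 = 0.93997
CAD→CNY→HKD→CAD: 5.12 × 1.01 × 0.181 = 0.93599
USD→CNY→HKD→USD: 6.14 × 1.01 × 0.146 = 0.90540
CAD→HKD→USD→CAD: 5.21 × 0.146 × 1.14 = 0.86715
Maximum is CAD→USD→HKD→CAD at 0.9486; no arbitrage — every cycle loses value.

0.9486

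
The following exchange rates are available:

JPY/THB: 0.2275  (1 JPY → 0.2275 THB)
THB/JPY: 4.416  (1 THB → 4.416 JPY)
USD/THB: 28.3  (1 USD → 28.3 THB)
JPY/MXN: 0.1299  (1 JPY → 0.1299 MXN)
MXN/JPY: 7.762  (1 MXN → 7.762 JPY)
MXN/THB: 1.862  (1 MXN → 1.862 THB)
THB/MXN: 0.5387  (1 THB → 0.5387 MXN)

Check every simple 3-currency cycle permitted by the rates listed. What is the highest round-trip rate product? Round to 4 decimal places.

THB→JPY→MXN→THB: 4.416 × 0.1299 × 1.862 = 1.06811
THB→MXN→JPY→THB: 0.5387 × 7.762 × 0.2275 = 0.95127
Maximum is THB→JPY→MXN→THB at 1.0681; arbitrage exists.

1.0681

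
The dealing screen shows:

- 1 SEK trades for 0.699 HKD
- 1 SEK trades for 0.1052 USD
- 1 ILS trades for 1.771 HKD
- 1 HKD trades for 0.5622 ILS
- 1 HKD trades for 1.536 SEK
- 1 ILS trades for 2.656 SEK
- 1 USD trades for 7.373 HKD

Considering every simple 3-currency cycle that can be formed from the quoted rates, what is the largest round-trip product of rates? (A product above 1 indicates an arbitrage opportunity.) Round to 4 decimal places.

SEK→USD→HKD→SEK: 0.1052 × 7.373 × 1.536 = 1.19138
SEK→HKD→ILS→SEK: 0.699 × 0.5622 × 2.656 = 1.04375
Maximum is SEK→USD→HKD→SEK at 1.1914; arbitrage exists.

1.1914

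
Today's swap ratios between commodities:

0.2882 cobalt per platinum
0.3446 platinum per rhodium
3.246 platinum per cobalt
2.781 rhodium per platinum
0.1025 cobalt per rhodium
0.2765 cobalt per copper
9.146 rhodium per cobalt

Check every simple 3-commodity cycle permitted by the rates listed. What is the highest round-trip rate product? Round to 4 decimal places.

cobalt→platinum→rhodium→cobalt: 3.246 × 2.781 × 0.1025 = 0.92528
cobalt→rhodium→platinum→cobalt: 9.146 × 0.3446 × 0.2882 = 0.90832
Maximum is cobalt→platinum→rhodium→cobalt at 0.9253; no arbitrage — every cycle loses value.

0.9253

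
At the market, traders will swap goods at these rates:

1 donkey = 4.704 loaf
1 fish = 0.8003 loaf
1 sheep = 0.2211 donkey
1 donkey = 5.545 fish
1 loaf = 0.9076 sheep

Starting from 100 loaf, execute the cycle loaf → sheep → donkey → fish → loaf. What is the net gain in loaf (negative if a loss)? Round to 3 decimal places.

100 loaf × 0.9076 = 90.76 sheep
90.76 sheep × 0.2211 = 20.067036 donkey
20.067036 donkey × 5.545 = 111.27171462 fish
111.27171462 fish × 0.8003 = 89.050753210386 loaf
Net change: 89.050753210386 − 100 = -10.949246789614 loaf

-10.949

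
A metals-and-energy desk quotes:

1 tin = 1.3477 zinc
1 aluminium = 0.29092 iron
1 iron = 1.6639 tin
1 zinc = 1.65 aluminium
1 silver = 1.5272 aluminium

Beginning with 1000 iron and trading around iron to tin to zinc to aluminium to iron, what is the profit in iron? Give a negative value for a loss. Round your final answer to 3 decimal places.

76.411

1000 iron × 1.6639 = 1663.9 tin
1663.9 tin × 1.3477 = 2242.43803 zinc
2242.43803 zinc × 1.65 = 3700.0227495 aluminium
3700.0227495 aluminium × 0.29092 = 1076.41061828454 iron
Net change: 1076.41061828454 − 1000 = 76.41061828454 iron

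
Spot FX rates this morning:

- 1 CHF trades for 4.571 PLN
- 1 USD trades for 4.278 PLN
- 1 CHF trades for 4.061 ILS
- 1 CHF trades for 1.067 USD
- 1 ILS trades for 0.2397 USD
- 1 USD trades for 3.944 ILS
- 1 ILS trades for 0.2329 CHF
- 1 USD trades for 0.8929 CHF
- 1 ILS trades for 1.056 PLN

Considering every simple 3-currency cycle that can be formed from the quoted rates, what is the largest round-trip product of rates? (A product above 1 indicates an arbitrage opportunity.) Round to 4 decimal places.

USD→ILS→CHF→USD: 3.944 × 0.2329 × 1.067 = 0.98010
USD→CHF→ILS→USD: 0.8929 × 4.061 × 0.2397 = 0.86917
Maximum is USD→ILS→CHF→USD at 0.9801; no arbitrage — every cycle loses value.

0.9801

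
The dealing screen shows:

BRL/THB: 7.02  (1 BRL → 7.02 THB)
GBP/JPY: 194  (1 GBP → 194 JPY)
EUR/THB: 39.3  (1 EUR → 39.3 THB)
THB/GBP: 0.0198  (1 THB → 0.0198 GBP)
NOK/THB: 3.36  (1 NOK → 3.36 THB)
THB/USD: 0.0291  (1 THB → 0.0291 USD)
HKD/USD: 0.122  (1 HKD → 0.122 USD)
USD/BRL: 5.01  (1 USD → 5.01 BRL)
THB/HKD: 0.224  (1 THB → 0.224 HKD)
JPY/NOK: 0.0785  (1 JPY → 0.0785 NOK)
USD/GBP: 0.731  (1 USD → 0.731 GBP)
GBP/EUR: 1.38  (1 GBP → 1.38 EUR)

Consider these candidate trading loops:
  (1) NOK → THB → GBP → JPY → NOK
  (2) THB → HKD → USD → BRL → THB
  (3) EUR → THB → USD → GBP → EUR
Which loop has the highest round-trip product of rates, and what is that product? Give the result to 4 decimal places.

(1) 3.36 × 0.0198 × 194 × 0.0785 = 1.01315
(2) 0.224 × 0.122 × 5.01 × 7.02 = 0.96113
(3) 39.3 × 0.0291 × 0.731 × 1.38 = 1.15367
Highest is cycle (3) at 1.1537 (>1, arbitrage).

1.1537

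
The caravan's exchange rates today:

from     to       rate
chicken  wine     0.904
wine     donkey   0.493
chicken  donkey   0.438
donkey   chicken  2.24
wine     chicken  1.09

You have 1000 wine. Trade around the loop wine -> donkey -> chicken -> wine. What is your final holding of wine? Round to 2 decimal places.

998.31

1000 wine × 0.493 = 493 donkey
493 donkey × 2.24 = 1104.32 chicken
1104.32 chicken × 0.904 = 998.30528 wine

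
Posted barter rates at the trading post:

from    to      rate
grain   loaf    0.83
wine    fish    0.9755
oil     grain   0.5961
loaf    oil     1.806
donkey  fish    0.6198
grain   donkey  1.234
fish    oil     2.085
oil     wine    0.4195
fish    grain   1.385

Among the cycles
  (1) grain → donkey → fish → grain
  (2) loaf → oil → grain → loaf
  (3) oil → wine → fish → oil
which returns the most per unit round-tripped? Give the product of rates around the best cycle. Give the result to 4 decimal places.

1.0593

(1) 1.234 × 0.6198 × 1.385 = 1.05929
(2) 1.806 × 0.5961 × 0.83 = 0.89354
(3) 0.4195 × 0.9755 × 2.085 = 0.85323
Highest is cycle (1) at 1.0593 (>1, arbitrage).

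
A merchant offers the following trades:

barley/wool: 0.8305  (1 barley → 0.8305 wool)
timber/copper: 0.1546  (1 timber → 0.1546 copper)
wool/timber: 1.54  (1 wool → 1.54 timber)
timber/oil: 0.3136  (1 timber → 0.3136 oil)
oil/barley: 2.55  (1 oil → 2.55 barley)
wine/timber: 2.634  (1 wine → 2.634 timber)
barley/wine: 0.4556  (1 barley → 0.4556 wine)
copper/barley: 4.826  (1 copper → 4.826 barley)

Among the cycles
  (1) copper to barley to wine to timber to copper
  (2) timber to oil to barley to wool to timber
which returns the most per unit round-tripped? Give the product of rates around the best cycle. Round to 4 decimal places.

1.0228

(1) 4.826 × 0.4556 × 2.634 × 0.1546 = 0.89536
(2) 0.3136 × 2.55 × 0.8305 × 1.54 = 1.02277
Highest is cycle (2) at 1.0228 (>1, arbitrage).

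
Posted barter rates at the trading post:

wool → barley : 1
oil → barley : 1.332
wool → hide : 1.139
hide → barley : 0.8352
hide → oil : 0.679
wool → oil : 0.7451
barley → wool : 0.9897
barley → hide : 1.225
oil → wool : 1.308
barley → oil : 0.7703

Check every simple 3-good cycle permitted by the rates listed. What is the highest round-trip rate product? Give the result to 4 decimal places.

1.1079

oil→barley→hide→oil: 1.332 × 1.225 × 0.679 = 1.10792
oil→wool→hide→oil: 1.308 × 1.139 × 0.679 = 1.01158
oil→wool→barley→oil: 1.308 × 1 × 0.7703 = 1.00755
oil→barley→wool→oil: 1.332 × 0.9897 × 0.7451 = 0.98225
hide→barley→wool→hide: 0.8352 × 0.9897 × 1.139 = 0.94149
Maximum is oil→barley→hide→oil at 1.1079; arbitrage exists.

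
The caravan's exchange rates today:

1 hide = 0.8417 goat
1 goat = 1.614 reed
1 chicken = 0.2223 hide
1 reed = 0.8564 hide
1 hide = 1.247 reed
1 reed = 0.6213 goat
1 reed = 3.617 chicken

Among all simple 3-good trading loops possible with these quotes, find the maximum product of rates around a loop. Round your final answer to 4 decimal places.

reed→hide→goat→reed: 0.8564 × 0.8417 × 1.614 = 1.16342
chicken→hide→reed→chicken: 0.2223 × 1.247 × 3.617 = 1.00266
Maximum is reed→hide→goat→reed at 1.1634; arbitrage exists.

1.1634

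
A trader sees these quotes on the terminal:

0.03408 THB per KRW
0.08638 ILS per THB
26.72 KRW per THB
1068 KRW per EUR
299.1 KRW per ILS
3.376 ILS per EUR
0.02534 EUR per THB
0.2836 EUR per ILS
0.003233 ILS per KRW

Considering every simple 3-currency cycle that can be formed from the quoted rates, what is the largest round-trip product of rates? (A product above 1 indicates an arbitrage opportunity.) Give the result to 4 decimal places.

ILS→EUR→KRW→ILS: 0.2836 × 1068 × 0.003233 = 0.97923
KRW→THB→EUR→KRW: 0.03408 × 0.02534 × 1068 = 0.92231
ILS→KRW→THB→ILS: 299.1 × 0.03408 × 0.08638 = 0.88050
Maximum is ILS→EUR→KRW→ILS at 0.9792; no arbitrage — every cycle loses value.

0.9792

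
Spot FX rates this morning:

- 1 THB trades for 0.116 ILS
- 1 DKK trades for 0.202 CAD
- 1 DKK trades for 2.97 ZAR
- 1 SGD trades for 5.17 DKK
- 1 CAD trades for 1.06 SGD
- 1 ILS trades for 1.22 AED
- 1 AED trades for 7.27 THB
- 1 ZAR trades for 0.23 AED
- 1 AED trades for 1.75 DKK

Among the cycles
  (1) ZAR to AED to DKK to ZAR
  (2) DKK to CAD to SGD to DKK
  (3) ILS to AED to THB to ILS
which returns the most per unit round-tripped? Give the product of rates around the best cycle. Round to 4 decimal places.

(1) 0.23 × 1.75 × 2.97 = 1.19543
(2) 0.202 × 1.06 × 5.17 = 1.10700
(3) 1.22 × 7.27 × 0.116 = 1.02885
Highest is cycle (1) at 1.1954 (>1, arbitrage).

1.1954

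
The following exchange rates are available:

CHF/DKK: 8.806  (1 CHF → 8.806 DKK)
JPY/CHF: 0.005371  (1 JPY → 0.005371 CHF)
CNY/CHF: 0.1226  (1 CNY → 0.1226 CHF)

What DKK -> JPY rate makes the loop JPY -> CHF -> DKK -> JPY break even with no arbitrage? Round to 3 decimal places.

21.143

Known legs of the cycle: 0.005371 × 8.806 = 0.047297026
For no arbitrage the full-cycle product must be 1, so the missing rate is 1 / 0.047297026 ≈ 21.14298.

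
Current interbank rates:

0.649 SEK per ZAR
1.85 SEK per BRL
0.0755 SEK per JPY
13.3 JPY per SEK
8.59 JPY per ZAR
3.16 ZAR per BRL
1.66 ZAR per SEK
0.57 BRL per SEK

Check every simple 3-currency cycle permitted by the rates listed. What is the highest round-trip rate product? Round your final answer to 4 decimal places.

1.1690

SEK→BRL→ZAR→SEK: 0.57 × 3.16 × 0.649 = 1.16898
JPY→SEK→ZAR→JPY: 0.0755 × 1.66 × 8.59 = 1.07658
Maximum is SEK→BRL→ZAR→SEK at 1.1690; arbitrage exists.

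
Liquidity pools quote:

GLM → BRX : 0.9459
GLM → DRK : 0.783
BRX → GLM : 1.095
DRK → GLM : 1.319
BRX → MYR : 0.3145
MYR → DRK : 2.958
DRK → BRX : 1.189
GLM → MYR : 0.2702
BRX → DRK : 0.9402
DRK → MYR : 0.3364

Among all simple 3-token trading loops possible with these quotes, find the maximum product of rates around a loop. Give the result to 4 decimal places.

GLM→BRX→DRK→GLM: 0.9459 × 0.9402 × 1.319 = 1.17303
MYR→DRK→BRX→MYR: 2.958 × 1.189 × 0.3145 = 1.10612
GLM→MYR→DRK→GLM: 0.2702 × 2.958 × 1.319 = 1.05421
GLM→DRK→BRX→GLM: 0.783 × 1.189 × 1.095 = 1.01943
Maximum is GLM→BRX→DRK→GLM at 1.1730; arbitrage exists.

1.1730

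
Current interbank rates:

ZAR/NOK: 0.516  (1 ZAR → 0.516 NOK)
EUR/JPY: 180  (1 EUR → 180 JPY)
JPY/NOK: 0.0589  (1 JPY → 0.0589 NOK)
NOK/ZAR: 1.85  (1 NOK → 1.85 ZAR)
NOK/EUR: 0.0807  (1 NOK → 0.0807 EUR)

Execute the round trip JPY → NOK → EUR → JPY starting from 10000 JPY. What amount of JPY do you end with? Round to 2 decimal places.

8555.81

10000 JPY × 0.0589 = 589 NOK
589 NOK × 0.0807 = 47.5323 EUR
47.5323 EUR × 180 = 8555.814 JPY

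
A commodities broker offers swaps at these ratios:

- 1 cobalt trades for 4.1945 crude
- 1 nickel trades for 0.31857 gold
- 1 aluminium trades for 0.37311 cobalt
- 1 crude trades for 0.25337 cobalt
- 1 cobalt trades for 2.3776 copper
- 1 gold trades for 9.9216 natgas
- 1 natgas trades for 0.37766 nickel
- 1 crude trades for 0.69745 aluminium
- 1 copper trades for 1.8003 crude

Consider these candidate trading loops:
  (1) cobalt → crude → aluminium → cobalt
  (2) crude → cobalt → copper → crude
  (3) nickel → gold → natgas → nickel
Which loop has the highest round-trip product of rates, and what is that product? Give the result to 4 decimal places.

1.1937

(1) 4.1945 × 0.69745 × 0.37311 = 1.09152
(2) 0.25337 × 2.3776 × 1.8003 = 1.08452
(3) 0.31857 × 9.9216 × 0.37766 = 1.19368
Highest is cycle (3) at 1.1937 (>1, arbitrage).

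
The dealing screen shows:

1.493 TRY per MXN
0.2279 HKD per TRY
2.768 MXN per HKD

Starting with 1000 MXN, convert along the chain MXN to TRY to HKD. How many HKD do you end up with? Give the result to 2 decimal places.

340.25

1000 MXN × 1.493 = 1493 TRY
1493 TRY × 0.2279 = 340.2547 HKD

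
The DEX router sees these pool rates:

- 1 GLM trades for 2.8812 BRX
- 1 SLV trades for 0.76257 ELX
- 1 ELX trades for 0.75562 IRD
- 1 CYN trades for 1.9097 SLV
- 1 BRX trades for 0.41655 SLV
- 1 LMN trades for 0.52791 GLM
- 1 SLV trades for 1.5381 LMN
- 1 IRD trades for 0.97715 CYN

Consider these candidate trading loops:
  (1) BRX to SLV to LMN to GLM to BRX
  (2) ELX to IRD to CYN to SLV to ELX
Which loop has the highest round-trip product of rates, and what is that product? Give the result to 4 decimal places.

(1) 0.41655 × 1.5381 × 0.52791 × 2.8812 = 0.97451
(2) 0.75562 × 0.97715 × 1.9097 × 0.76257 = 1.07525
Highest is cycle (2) at 1.0753 (>1, arbitrage).

1.0753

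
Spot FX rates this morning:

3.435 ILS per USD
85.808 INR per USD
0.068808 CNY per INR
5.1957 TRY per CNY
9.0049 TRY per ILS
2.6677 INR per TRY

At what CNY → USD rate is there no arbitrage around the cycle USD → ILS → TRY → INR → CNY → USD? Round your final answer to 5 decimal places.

Known legs of the cycle: 3.435 × 9.0049 × 2.6677 × 0.068808 = 5.6778192009825804
For no arbitrage the full-cycle product must be 1, so the missing rate is 1 / 5.6778192009825804 ≈ 0.1761240.

0.17612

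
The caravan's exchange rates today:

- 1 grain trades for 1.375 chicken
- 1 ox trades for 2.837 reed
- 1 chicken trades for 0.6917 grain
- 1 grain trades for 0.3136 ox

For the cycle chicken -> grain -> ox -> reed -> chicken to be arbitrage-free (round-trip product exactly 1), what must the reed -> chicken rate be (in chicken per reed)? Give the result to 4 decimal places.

Known legs of the cycle: 0.6917 × 0.3136 × 2.837 = 0.61539386944
For no arbitrage the full-cycle product must be 1, so the missing rate is 1 / 0.61539386944 ≈ 1.624976.

1.6250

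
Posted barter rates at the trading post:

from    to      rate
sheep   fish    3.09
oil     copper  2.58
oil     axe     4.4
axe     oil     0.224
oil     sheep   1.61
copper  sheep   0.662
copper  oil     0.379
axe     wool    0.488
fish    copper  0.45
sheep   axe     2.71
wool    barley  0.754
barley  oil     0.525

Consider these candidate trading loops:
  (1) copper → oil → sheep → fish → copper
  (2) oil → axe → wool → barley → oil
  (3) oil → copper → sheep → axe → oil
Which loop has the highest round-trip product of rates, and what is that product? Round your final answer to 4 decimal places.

1.0368

(1) 0.379 × 1.61 × 3.09 × 0.45 = 0.84847
(2) 4.4 × 0.488 × 0.754 × 0.525 = 0.84997
(3) 2.58 × 0.662 × 2.71 × 0.224 = 1.03680
Highest is cycle (3) at 1.0368 (>1, arbitrage).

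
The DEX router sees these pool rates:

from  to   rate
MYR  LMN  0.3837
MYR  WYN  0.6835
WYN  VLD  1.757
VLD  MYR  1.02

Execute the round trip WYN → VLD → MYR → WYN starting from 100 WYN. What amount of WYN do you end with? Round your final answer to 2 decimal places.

100 WYN × 1.757 = 175.7 VLD
175.7 VLD × 1.02 = 179.214 MYR
179.214 MYR × 0.6835 = 122.492769 WYN

122.49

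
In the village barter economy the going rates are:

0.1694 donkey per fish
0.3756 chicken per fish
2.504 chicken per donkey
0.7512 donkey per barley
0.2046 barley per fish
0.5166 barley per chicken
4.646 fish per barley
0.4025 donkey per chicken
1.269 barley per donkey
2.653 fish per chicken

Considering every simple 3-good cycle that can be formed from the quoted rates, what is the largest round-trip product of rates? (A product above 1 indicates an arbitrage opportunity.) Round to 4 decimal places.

1.1253

chicken→fish→donkey→chicken: 2.653 × 0.1694 × 2.504 = 1.12534
fish→donkey→barley→fish: 0.1694 × 1.269 × 4.646 = 0.99874
chicken→barley→donkey→chicken: 0.5166 × 0.7512 × 2.504 = 0.97173
chicken→barley→fish→chicken: 0.5166 × 4.646 × 0.3756 = 0.90149
Maximum is chicken→fish→donkey→chicken at 1.1253; arbitrage exists.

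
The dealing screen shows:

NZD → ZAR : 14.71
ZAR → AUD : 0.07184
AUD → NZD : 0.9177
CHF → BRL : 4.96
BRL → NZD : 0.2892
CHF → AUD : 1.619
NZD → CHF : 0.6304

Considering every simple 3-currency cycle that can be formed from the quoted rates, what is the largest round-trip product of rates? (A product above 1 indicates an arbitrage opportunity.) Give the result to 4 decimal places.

0.9698

AUD→NZD→ZAR→AUD: 0.9177 × 14.71 × 0.07184 = 0.96979
AUD→NZD→CHF→AUD: 0.9177 × 0.6304 × 1.619 = 0.93662
BRL→NZD→CHF→BRL: 0.2892 × 0.6304 × 4.96 = 0.90427
Maximum is AUD→NZD→ZAR→AUD at 0.9698; no arbitrage — every cycle loses value.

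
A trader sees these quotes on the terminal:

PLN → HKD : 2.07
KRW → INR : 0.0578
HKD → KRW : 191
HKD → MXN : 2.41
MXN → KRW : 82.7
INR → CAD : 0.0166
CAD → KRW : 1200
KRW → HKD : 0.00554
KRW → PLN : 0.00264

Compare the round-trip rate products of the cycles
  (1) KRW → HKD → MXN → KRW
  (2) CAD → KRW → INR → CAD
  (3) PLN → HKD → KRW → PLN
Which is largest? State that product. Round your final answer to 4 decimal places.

(1) 0.00554 × 2.41 × 82.7 = 1.10416
(2) 1200 × 0.0578 × 0.0166 = 1.15138
(3) 2.07 × 191 × 0.00264 = 1.04378
Highest is cycle (2) at 1.1514 (>1, arbitrage).

1.1514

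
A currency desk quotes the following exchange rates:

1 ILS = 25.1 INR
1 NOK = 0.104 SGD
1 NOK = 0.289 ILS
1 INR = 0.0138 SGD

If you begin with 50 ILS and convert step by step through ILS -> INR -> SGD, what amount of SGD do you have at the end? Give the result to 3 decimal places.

50 ILS × 25.1 = 1255 INR
1255 INR × 0.0138 = 17.319 SGD

17.319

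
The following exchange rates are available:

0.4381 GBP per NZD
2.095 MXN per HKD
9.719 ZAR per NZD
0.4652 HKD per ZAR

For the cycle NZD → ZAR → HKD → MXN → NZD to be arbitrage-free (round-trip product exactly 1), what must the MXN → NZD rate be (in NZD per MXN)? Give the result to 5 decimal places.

0.10557

Known legs of the cycle: 9.719 × 0.4652 × 2.095 = 9.472079086
For no arbitrage the full-cycle product must be 1, so the missing rate is 1 / 9.472079086 ≈ 0.1055734.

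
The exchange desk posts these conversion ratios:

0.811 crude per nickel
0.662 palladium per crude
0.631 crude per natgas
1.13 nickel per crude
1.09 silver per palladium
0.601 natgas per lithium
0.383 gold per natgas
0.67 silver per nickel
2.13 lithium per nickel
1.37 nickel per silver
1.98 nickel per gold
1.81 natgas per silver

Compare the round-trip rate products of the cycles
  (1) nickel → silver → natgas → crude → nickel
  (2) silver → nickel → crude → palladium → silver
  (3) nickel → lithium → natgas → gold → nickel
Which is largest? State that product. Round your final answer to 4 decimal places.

(1) 0.67 × 1.81 × 0.631 × 1.13 = 0.86469
(2) 1.37 × 0.811 × 0.662 × 1.09 = 0.80173
(3) 2.13 × 0.601 × 0.383 × 1.98 = 0.97077
Highest is cycle (3) at 0.9708 (≤1, no arbitrage).

0.9708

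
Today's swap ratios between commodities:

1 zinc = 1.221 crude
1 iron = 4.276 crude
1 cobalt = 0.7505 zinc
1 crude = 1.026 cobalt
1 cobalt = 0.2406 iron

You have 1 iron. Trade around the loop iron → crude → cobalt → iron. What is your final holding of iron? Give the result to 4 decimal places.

1.0556

1 iron × 4.276 = 4.276 crude
4.276 crude × 1.026 = 4.387176 cobalt
4.387176 cobalt × 0.2406 = 1.0555545456 iron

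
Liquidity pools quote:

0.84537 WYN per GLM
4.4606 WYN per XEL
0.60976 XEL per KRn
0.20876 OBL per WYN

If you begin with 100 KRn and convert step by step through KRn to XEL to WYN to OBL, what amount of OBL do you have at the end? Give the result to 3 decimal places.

100 KRn × 0.60976 = 60.976 XEL
60.976 XEL × 4.4606 = 271.9895456 WYN
271.9895456 WYN × 0.20876 = 56.780537539456 OBL

56.781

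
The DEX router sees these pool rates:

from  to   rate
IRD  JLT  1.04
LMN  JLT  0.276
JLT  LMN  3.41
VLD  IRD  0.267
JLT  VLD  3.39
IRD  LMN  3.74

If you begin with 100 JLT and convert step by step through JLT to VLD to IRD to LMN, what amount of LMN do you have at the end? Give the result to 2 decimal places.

338.52

100 JLT × 3.39 = 339 VLD
339 VLD × 0.267 = 90.513 IRD
90.513 IRD × 3.74 = 338.51862 LMN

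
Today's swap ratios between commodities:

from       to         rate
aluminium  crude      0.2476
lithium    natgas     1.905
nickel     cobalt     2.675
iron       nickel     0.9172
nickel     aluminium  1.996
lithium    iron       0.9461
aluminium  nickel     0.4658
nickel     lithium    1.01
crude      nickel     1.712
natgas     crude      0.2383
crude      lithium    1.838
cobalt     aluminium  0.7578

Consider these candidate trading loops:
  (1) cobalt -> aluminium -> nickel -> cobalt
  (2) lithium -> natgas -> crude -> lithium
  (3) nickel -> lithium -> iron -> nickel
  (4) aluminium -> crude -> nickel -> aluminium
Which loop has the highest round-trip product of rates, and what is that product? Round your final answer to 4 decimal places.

0.9442

(1) 0.7578 × 0.4658 × 2.675 = 0.94423
(2) 1.905 × 0.2383 × 1.838 = 0.83438
(3) 1.01 × 0.9461 × 0.9172 = 0.87644
(4) 0.2476 × 1.712 × 1.996 = 0.84609
Highest is cycle (1) at 0.9442 (≤1, no arbitrage).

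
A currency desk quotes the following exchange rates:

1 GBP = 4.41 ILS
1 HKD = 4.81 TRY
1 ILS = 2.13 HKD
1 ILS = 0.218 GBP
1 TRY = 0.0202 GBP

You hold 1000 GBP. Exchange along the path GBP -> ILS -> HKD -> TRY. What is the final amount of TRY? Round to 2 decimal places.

1000 GBP × 4.41 = 4410 ILS
4410 ILS × 2.13 = 9393.3 HKD
9393.3 HKD × 4.81 = 45181.773 TRY

45181.77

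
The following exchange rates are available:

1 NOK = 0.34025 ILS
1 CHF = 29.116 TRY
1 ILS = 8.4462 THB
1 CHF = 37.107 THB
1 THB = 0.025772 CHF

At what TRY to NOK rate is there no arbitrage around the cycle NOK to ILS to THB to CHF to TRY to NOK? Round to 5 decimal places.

Known legs of the cycle: 0.34025 × 8.4462 × 0.025772 × 29.116 = 2.1564496788187416
For no arbitrage the full-cycle product must be 1, so the missing rate is 1 / 2.1564496788187416 ≈ 0.4637252.

0.46373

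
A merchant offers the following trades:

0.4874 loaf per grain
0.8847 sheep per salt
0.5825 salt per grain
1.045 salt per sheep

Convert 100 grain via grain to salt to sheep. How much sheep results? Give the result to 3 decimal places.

51.534

100 grain × 0.5825 = 58.25 salt
58.25 salt × 0.8847 = 51.533775 sheep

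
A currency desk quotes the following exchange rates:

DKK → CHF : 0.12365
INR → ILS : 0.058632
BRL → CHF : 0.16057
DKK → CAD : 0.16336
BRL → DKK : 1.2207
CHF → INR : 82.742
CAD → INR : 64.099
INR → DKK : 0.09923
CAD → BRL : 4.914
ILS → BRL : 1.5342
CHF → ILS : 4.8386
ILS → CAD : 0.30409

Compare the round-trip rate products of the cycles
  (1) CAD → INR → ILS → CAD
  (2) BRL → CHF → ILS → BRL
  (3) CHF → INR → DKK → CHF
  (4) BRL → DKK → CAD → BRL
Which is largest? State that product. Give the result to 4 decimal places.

(1) 64.099 × 0.058632 × 0.30409 = 1.14285
(2) 0.16057 × 4.8386 × 1.5342 = 1.19197
(3) 82.742 × 0.09923 × 0.12365 = 1.01523
(4) 1.2207 × 0.16336 × 4.914 = 0.97992
Highest is cycle (2) at 1.1920 (>1, arbitrage).

1.1920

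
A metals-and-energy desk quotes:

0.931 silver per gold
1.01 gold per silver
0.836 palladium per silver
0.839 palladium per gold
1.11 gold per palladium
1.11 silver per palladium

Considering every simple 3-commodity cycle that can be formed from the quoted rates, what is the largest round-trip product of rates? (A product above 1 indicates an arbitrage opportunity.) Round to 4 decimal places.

silver→gold→palladium→silver: 1.01 × 0.839 × 1.11 = 0.94060
silver→palladium→gold→silver: 0.836 × 1.11 × 0.931 = 0.86393
Maximum is silver→gold→palladium→silver at 0.9406; no arbitrage — every cycle loses value.

0.9406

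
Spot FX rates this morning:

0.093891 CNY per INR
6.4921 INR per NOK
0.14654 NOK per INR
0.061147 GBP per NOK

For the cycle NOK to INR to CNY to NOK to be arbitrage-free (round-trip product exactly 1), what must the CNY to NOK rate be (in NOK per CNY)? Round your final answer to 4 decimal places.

1.6406

Known legs of the cycle: 6.4921 × 0.093891 = 0.6095497611
For no arbitrage the full-cycle product must be 1, so the missing rate is 1 / 0.6095497611 ≈ 1.640555.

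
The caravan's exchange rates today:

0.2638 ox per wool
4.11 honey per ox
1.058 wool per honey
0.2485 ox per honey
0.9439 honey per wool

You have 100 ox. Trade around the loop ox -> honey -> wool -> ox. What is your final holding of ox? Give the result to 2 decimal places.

100 ox × 4.11 = 411 honey
411 honey × 1.058 = 434.838 wool
434.838 wool × 0.2638 = 114.7102644 ox

114.71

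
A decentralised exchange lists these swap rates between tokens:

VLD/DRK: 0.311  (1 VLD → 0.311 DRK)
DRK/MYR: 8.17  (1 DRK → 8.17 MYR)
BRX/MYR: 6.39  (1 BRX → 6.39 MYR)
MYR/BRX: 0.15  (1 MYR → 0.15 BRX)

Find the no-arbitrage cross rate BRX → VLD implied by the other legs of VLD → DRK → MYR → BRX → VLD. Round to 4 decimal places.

Known legs of the cycle: 0.311 × 8.17 × 0.15 = 0.3811305
For no arbitrage the full-cycle product must be 1, so the missing rate is 1 / 0.3811305 ≈ 2.623773.

2.6238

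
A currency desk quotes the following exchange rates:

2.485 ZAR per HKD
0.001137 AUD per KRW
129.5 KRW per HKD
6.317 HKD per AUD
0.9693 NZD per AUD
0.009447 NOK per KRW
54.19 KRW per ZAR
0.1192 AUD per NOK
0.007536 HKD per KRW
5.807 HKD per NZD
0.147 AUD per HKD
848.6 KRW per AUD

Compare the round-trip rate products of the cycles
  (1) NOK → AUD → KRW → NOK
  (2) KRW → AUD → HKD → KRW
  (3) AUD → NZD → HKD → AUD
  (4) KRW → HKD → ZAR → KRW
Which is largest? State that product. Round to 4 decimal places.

(1) 0.1192 × 848.6 × 0.009447 = 0.95559
(2) 0.001137 × 6.317 × 129.5 = 0.93012
(3) 0.9693 × 5.807 × 0.147 = 0.82742
(4) 0.007536 × 2.485 × 54.19 = 1.01481
Highest is cycle (4) at 1.0148 (>1, arbitrage).

1.0148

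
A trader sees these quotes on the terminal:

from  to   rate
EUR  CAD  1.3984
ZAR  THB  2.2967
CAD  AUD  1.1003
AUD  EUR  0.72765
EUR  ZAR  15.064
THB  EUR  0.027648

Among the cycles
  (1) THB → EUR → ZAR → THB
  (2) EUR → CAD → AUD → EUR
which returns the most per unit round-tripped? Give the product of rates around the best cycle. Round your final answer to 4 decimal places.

1.1196

(1) 0.027648 × 15.064 × 2.2967 = 0.95655
(2) 1.3984 × 1.1003 × 0.72765 = 1.11961
Highest is cycle (2) at 1.1196 (>1, arbitrage).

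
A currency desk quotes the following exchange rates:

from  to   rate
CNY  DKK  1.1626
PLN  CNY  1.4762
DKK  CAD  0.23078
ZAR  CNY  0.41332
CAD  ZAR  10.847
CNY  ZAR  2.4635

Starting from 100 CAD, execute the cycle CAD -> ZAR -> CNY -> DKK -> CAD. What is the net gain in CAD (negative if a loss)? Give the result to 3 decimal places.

20.289

100 CAD × 10.847 = 1084.7 ZAR
1084.7 ZAR × 0.41332 = 448.328204 CNY
448.328204 CNY × 1.1626 = 521.2263699704 DKK
521.2263699704 DKK × 0.23078 = 120.288621661768912 CAD
Net change: 120.288621661768912 − 100 = 20.288621661768912 CAD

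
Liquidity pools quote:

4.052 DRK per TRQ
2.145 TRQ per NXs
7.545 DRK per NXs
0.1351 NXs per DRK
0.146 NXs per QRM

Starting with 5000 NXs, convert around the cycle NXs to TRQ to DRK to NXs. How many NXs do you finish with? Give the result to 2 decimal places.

5000 NXs × 2.145 = 10725 TRQ
10725 TRQ × 4.052 = 43457.7 DRK
43457.7 DRK × 0.1351 = 5871.13527 NXs

5871.14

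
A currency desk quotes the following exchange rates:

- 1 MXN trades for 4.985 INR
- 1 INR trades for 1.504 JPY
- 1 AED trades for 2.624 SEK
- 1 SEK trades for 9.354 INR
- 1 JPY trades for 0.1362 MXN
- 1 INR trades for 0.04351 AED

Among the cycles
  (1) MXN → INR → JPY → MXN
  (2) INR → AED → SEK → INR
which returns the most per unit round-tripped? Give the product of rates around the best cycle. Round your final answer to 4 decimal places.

(1) 4.985 × 1.504 × 0.1362 = 1.02115
(2) 0.04351 × 2.624 × 9.354 = 1.06795
Highest is cycle (2) at 1.0679 (>1, arbitrage).

1.0679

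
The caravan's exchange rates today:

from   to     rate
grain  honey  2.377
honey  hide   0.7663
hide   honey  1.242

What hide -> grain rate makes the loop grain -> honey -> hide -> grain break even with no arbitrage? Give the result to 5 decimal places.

Known legs of the cycle: 2.377 × 0.7663 = 1.8214951
For no arbitrage the full-cycle product must be 1, so the missing rate is 1 / 1.8214951 ≈ 0.5489996.

0.54900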